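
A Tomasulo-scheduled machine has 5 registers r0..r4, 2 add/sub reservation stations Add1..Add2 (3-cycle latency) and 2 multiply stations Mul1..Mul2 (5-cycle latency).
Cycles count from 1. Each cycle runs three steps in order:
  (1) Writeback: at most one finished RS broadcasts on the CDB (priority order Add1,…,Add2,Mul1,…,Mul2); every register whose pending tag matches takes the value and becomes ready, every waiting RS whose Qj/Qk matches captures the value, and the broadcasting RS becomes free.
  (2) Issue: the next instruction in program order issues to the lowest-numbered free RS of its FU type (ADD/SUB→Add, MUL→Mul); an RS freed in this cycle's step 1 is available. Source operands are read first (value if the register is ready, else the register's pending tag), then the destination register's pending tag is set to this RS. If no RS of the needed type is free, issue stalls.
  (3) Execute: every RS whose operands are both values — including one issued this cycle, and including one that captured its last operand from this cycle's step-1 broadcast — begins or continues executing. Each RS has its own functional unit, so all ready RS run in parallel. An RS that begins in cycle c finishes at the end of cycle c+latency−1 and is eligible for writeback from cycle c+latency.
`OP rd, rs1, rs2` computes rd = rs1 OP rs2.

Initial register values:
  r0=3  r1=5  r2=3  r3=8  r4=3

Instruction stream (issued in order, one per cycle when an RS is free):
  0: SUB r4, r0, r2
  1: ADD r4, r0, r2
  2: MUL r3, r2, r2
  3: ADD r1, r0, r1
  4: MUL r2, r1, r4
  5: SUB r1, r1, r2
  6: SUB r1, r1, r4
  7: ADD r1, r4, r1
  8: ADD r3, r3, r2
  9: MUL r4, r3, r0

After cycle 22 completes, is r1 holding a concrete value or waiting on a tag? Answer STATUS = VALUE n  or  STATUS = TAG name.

STATUS = VALUE -40

cycle 1: issue SUB r4<-Add1 // r0:3,r1:5,r2:3,r3:8,r4:Add1
cycle 2: issue ADD r4<-Add2 // r0:3,r1:5,r2:3,r3:8,r4:Add2
cycle 3: issue MUL r3<-Mul1 // r0:3,r1:5,r2:3,r3:Mul1,r4:Add2
cycle 4: CDB Add1=0; issue ADD r1<-Add1 // r0:3,r1:Add1,r2:3,r3:Mul1,r4:Add2
cycle 5: CDB Add2=6; issue MUL r2<-Mul2 // r0:3,r1:Add1,r2:Mul2,r3:Mul1,r4:6
cycle 6: issue SUB r1<-Add2 // r0:3,r1:Add2,r2:Mul2,r3:Mul1,r4:6
cycle 7: CDB Add1=8; issue SUB r1<-Add1 // r0:3,r1:Add1,r2:Mul2,r3:Mul1,r4:6
cycle 8: CDB Mul1=9; stall // r0:3,r1:Add1,r2:Mul2,r3:9,r4:6
cycle 9: stall // r0:3,r1:Add1,r2:Mul2,r3:9,r4:6
cycle 10: stall // r0:3,r1:Add1,r2:Mul2,r3:9,r4:6
cycle 11: stall // r0:3,r1:Add1,r2:Mul2,r3:9,r4:6
cycle 12: CDB Mul2=48; stall // r0:3,r1:Add1,r2:48,r3:9,r4:6
cycle 13: stall // r0:3,r1:Add1,r2:48,r3:9,r4:6
cycle 14: stall // r0:3,r1:Add1,r2:48,r3:9,r4:6
cycle 15: CDB Add2=-40; issue ADD r1<-Add2 // r0:3,r1:Add2,r2:48,r3:9,r4:6
cycle 16: stall // r0:3,r1:Add2,r2:48,r3:9,r4:6
cycle 17: stall // r0:3,r1:Add2,r2:48,r3:9,r4:6
cycle 18: CDB Add1=-46; issue ADD r3<-Add1 // r0:3,r1:Add2,r2:48,r3:Add1,r4:6
cycle 19: issue MUL r4<-Mul1 // r0:3,r1:Add2,r2:48,r3:Add1,r4:Mul1
cycle 20: - // r0:3,r1:Add2,r2:48,r3:Add1,r4:Mul1
cycle 21: CDB Add1=57 // r0:3,r1:Add2,r2:48,r3:57,r4:Mul1
cycle 22: CDB Add2=-40 // r0:3,r1:-40,r2:48,r3:57,r4:Mul1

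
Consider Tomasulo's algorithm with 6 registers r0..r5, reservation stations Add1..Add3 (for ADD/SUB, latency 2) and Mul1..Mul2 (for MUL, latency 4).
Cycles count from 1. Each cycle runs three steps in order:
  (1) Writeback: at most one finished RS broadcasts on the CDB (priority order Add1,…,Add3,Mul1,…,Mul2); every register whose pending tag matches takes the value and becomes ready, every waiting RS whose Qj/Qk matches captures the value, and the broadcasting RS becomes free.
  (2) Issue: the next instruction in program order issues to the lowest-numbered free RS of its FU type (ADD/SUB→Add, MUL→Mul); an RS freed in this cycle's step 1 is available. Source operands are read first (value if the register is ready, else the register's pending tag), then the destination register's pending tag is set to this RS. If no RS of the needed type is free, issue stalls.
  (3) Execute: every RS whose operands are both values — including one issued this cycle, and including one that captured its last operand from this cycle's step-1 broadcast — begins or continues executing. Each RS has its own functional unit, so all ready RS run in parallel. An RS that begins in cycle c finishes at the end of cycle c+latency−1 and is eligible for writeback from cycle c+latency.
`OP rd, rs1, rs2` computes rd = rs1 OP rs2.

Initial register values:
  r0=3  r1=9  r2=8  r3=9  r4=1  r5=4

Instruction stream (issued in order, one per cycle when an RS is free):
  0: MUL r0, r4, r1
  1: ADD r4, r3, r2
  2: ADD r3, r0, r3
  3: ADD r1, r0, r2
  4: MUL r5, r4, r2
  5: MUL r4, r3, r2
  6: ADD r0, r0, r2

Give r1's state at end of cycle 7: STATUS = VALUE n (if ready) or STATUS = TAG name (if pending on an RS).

c1: issue MUL r0<-Mul1 | r0:Mul1,r1:9,r2:8,r3:9,r4:1,r5:4
c2: issue ADD r4<-Add1 | r0:Mul1,r1:9,r2:8,r3:9,r4:Add1,r5:4
c3: issue ADD r3<-Add2 | r0:Mul1,r1:9,r2:8,r3:Add2,r4:Add1,r5:4
c4: CDB Add1=17; issue ADD r1<-Add1 | r0:Mul1,r1:Add1,r2:8,r3:Add2,r4:17,r5:4
c5: CDB Mul1=9; issue MUL r5<-Mul1 | r0:9,r1:Add1,r2:8,r3:Add2,r4:17,r5:Mul1
c6: issue MUL r4<-Mul2 | r0:9,r1:Add1,r2:8,r3:Add2,r4:Mul2,r5:Mul1
c7: CDB Add1=17; issue ADD r0<-Add1 | r0:Add1,r1:17,r2:8,r3:Add2,r4:Mul2,r5:Mul1

STATUS = VALUE 17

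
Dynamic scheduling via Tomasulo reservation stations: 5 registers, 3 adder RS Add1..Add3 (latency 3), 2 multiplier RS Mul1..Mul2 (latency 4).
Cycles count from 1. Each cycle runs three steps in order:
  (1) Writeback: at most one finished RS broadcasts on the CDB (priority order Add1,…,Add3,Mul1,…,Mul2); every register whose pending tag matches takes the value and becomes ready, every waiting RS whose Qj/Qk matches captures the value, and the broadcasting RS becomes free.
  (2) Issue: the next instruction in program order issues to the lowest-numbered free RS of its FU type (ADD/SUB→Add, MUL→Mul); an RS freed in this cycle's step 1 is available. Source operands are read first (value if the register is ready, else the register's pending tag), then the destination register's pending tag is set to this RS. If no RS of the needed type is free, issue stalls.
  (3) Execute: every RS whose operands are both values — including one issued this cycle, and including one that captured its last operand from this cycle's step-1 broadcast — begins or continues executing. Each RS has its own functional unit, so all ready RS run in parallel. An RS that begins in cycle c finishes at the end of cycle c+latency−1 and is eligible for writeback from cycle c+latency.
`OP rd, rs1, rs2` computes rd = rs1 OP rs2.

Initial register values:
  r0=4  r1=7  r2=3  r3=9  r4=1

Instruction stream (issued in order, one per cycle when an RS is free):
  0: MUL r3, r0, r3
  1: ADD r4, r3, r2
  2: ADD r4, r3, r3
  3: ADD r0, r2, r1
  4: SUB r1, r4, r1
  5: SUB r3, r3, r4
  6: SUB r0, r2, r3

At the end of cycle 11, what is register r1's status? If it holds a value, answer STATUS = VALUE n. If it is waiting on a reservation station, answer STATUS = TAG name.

STATUS = TAG Add3

c1: issue MUL r3<-Mul1 | r0:4,r1:7,r2:3,r3:Mul1,r4:1
c2: issue ADD r4<-Add1 | r0:4,r1:7,r2:3,r3:Mul1,r4:Add1
c3: issue ADD r4<-Add2 | r0:4,r1:7,r2:3,r3:Mul1,r4:Add2
c4: issue ADD r0<-Add3 | r0:Add3,r1:7,r2:3,r3:Mul1,r4:Add2
c5: CDB Mul1=36; stall | r0:Add3,r1:7,r2:3,r3:36,r4:Add2
c6: stall | r0:Add3,r1:7,r2:3,r3:36,r4:Add2
c7: CDB Add3=10; issue SUB r1<-Add3 | r0:10,r1:Add3,r2:3,r3:36,r4:Add2
c8: CDB Add1=39; issue SUB r3<-Add1 | r0:10,r1:Add3,r2:3,r3:Add1,r4:Add2
c9: CDB Add2=72; issue SUB r0<-Add2 | r0:Add2,r1:Add3,r2:3,r3:Add1,r4:72
c10: - | r0:Add2,r1:Add3,r2:3,r3:Add1,r4:72
c11: - | r0:Add2,r1:Add3,r2:3,r3:Add1,r4:72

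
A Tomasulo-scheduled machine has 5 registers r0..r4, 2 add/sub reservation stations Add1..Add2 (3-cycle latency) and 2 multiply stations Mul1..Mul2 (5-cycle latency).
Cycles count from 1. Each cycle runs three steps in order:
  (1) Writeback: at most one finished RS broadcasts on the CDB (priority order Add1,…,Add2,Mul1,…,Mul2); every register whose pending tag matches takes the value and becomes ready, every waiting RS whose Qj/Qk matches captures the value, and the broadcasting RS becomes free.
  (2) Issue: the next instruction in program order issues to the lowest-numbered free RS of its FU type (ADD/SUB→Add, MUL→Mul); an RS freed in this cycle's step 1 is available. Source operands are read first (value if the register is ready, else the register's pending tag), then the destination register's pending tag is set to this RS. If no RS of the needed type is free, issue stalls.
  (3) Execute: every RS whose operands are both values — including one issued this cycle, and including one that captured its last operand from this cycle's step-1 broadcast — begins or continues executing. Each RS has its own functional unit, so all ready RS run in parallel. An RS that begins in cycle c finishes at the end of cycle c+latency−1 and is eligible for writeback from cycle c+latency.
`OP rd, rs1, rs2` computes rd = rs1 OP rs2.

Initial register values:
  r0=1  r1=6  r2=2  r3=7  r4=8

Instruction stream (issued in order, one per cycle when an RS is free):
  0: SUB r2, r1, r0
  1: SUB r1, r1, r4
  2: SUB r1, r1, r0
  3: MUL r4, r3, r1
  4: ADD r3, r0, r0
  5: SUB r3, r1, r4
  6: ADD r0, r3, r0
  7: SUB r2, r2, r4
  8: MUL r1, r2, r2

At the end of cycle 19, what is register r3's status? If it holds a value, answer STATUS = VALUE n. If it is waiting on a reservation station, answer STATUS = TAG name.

STATUS = VALUE 18

cycle 1: issue SUB r2<-Add1 // r0:1,r1:6,r2:Add1,r3:7,r4:8
cycle 2: issue SUB r1<-Add2 // r0:1,r1:Add2,r2:Add1,r3:7,r4:8
cycle 3: stall // r0:1,r1:Add2,r2:Add1,r3:7,r4:8
cycle 4: CDB Add1=5; issue SUB r1<-Add1 // r0:1,r1:Add1,r2:5,r3:7,r4:8
cycle 5: CDB Add2=-2; issue MUL r4<-Mul1 // r0:1,r1:Add1,r2:5,r3:7,r4:Mul1
cycle 6: issue ADD r3<-Add2 // r0:1,r1:Add1,r2:5,r3:Add2,r4:Mul1
cycle 7: stall // r0:1,r1:Add1,r2:5,r3:Add2,r4:Mul1
cycle 8: CDB Add1=-3; issue SUB r3<-Add1 // r0:1,r1:-3,r2:5,r3:Add1,r4:Mul1
cycle 9: CDB Add2=2; issue ADD r0<-Add2 // r0:Add2,r1:-3,r2:5,r3:Add1,r4:Mul1
cycle 10: stall // r0:Add2,r1:-3,r2:5,r3:Add1,r4:Mul1
cycle 11: stall // r0:Add2,r1:-3,r2:5,r3:Add1,r4:Mul1
cycle 12: stall // r0:Add2,r1:-3,r2:5,r3:Add1,r4:Mul1
cycle 13: CDB Mul1=-21; stall // r0:Add2,r1:-3,r2:5,r3:Add1,r4:-21
cycle 14: stall // r0:Add2,r1:-3,r2:5,r3:Add1,r4:-21
cycle 15: stall // r0:Add2,r1:-3,r2:5,r3:Add1,r4:-21
cycle 16: CDB Add1=18; issue SUB r2<-Add1 // r0:Add2,r1:-3,r2:Add1,r3:18,r4:-21
cycle 17: issue MUL r1<-Mul1 // r0:Add2,r1:Mul1,r2:Add1,r3:18,r4:-21
cycle 18: - // r0:Add2,r1:Mul1,r2:Add1,r3:18,r4:-21
cycle 19: CDB Add1=26 // r0:Add2,r1:Mul1,r2:26,r3:18,r4:-21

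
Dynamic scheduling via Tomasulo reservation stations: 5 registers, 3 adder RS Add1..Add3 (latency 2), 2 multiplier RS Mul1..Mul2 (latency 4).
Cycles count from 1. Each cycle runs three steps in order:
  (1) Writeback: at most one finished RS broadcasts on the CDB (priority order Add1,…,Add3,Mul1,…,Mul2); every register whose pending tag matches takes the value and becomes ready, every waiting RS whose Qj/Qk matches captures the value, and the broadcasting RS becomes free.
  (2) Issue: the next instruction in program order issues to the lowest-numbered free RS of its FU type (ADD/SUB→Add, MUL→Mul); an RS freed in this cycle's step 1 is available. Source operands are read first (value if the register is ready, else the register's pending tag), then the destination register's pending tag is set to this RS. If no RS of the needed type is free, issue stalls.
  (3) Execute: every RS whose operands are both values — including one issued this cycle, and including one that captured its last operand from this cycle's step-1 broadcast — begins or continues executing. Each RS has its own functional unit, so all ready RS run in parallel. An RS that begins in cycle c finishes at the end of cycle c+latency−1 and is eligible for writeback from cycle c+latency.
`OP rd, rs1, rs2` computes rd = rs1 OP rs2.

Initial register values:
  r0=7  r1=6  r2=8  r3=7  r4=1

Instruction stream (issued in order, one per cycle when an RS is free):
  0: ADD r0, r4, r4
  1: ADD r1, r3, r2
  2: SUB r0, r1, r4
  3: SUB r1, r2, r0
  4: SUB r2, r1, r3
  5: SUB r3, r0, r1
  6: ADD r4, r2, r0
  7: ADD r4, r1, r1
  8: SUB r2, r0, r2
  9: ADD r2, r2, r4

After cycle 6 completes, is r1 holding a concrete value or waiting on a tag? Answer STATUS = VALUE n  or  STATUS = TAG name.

STATUS = TAG Add2

  c1: issue ADD r0<-Add1  regs: r0:Add1,r1:6,r2:8,r3:7,r4:1
  c2: issue ADD r1<-Add2  regs: r0:Add1,r1:Add2,r2:8,r3:7,r4:1
  c3: CDB Add1=2; issue SUB r0<-Add1  regs: r0:Add1,r1:Add2,r2:8,r3:7,r4:1
  c4: CDB Add2=15; issue SUB r1<-Add2  regs: r0:Add1,r1:Add2,r2:8,r3:7,r4:1
  c5: issue SUB r2<-Add3  regs: r0:Add1,r1:Add2,r2:Add3,r3:7,r4:1
  c6: CDB Add1=14; issue SUB r3<-Add1  regs: r0:14,r1:Add2,r2:Add3,r3:Add1,r4:1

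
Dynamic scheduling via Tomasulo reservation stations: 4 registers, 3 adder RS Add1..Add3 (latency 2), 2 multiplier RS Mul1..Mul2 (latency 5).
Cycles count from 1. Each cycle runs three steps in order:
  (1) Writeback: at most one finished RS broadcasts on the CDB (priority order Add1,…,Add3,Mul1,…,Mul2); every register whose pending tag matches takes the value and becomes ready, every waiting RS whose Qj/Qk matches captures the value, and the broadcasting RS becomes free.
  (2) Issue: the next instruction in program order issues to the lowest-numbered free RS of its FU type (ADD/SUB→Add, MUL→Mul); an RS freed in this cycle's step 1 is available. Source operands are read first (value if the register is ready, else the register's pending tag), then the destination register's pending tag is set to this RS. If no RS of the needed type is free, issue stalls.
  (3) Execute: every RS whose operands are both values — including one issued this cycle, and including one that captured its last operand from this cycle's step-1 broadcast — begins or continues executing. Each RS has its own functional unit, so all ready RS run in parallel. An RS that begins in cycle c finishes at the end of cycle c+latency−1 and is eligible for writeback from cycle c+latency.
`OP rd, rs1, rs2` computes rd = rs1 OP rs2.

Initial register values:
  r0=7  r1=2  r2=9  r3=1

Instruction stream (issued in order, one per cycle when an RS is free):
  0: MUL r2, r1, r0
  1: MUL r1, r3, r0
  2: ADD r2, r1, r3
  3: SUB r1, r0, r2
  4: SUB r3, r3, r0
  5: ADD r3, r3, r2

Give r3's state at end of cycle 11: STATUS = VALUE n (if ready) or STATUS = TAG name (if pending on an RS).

STATUS = TAG Add3

cycle 1: issue MUL r2<-Mul1 // r0:7,r1:2,r2:Mul1,r3:1
cycle 2: issue MUL r1<-Mul2 // r0:7,r1:Mul2,r2:Mul1,r3:1
cycle 3: issue ADD r2<-Add1 // r0:7,r1:Mul2,r2:Add1,r3:1
cycle 4: issue SUB r1<-Add2 // r0:7,r1:Add2,r2:Add1,r3:1
cycle 5: issue SUB r3<-Add3 // r0:7,r1:Add2,r2:Add1,r3:Add3
cycle 6: CDB Mul1=14; stall // r0:7,r1:Add2,r2:Add1,r3:Add3
cycle 7: CDB Add3=-6; issue ADD r3<-Add3 // r0:7,r1:Add2,r2:Add1,r3:Add3
cycle 8: CDB Mul2=7 // r0:7,r1:Add2,r2:Add1,r3:Add3
cycle 9: - // r0:7,r1:Add2,r2:Add1,r3:Add3
cycle 10: CDB Add1=8 // r0:7,r1:Add2,r2:8,r3:Add3
cycle 11: - // r0:7,r1:Add2,r2:8,r3:Add3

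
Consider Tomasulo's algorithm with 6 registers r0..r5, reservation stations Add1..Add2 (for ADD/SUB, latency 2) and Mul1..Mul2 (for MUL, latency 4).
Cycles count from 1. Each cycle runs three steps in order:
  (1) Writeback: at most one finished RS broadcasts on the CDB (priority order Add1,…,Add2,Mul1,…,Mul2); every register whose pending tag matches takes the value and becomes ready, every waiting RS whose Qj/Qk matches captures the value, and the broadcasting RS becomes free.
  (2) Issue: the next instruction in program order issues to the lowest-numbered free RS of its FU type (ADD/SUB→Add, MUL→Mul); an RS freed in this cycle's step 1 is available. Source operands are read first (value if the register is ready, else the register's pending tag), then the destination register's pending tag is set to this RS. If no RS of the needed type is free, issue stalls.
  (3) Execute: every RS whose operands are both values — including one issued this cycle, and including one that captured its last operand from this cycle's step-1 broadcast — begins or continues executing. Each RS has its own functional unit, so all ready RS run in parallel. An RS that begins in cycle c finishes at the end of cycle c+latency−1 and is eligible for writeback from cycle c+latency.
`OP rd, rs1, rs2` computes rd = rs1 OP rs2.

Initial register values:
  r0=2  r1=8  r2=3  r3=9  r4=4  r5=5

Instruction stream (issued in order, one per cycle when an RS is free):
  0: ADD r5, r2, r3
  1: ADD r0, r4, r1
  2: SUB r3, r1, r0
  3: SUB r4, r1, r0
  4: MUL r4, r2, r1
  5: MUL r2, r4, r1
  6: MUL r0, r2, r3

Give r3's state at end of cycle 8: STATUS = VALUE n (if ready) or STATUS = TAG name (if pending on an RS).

STATUS = VALUE -4

cycle 1: issue ADD r5<-Add1 // r0:2,r1:8,r2:3,r3:9,r4:4,r5:Add1
cycle 2: issue ADD r0<-Add2 // r0:Add2,r1:8,r2:3,r3:9,r4:4,r5:Add1
cycle 3: CDB Add1=12; issue SUB r3<-Add1 // r0:Add2,r1:8,r2:3,r3:Add1,r4:4,r5:12
cycle 4: CDB Add2=12; issue SUB r4<-Add2 // r0:12,r1:8,r2:3,r3:Add1,r4:Add2,r5:12
cycle 5: issue MUL r4<-Mul1 // r0:12,r1:8,r2:3,r3:Add1,r4:Mul1,r5:12
cycle 6: CDB Add1=-4; issue MUL r2<-Mul2 // r0:12,r1:8,r2:Mul2,r3:-4,r4:Mul1,r5:12
cycle 7: CDB Add2=-4; stall // r0:12,r1:8,r2:Mul2,r3:-4,r4:Mul1,r5:12
cycle 8: stall // r0:12,r1:8,r2:Mul2,r3:-4,r4:Mul1,r5:12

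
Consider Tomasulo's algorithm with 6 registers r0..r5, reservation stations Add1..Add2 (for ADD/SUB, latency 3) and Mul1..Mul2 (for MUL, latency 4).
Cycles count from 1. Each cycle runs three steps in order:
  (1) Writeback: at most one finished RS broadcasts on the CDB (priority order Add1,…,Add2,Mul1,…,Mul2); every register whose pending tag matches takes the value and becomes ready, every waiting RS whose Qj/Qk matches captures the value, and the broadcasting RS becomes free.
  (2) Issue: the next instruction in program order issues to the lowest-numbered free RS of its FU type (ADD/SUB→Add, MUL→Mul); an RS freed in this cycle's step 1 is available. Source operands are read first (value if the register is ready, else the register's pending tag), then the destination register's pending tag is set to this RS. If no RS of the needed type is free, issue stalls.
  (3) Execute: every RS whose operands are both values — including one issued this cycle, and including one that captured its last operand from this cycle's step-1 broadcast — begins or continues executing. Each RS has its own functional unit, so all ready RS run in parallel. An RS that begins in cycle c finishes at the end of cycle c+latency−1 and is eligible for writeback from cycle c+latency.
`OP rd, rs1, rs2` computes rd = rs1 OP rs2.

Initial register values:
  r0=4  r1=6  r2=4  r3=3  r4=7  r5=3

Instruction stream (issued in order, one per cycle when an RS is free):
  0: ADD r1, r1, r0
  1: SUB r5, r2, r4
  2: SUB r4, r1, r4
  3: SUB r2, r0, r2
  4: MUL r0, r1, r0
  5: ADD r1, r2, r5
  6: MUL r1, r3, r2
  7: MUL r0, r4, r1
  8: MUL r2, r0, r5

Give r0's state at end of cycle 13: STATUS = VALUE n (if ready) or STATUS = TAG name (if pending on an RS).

STATUS = TAG Mul1

c1: issue ADD r1<-Add1 | r0:4,r1:Add1,r2:4,r3:3,r4:7,r5:3
c2: issue SUB r5<-Add2 | r0:4,r1:Add1,r2:4,r3:3,r4:7,r5:Add2
c3: stall | r0:4,r1:Add1,r2:4,r3:3,r4:7,r5:Add2
c4: CDB Add1=10; issue SUB r4<-Add1 | r0:4,r1:10,r2:4,r3:3,r4:Add1,r5:Add2
c5: CDB Add2=-3; issue SUB r2<-Add2 | r0:4,r1:10,r2:Add2,r3:3,r4:Add1,r5:-3
c6: issue MUL r0<-Mul1 | r0:Mul1,r1:10,r2:Add2,r3:3,r4:Add1,r5:-3
c7: CDB Add1=3; issue ADD r1<-Add1 | r0:Mul1,r1:Add1,r2:Add2,r3:3,r4:3,r5:-3
c8: CDB Add2=0; issue MUL r1<-Mul2 | r0:Mul1,r1:Mul2,r2:0,r3:3,r4:3,r5:-3
c9: stall | r0:Mul1,r1:Mul2,r2:0,r3:3,r4:3,r5:-3
c10: CDB Mul1=40; issue MUL r0<-Mul1 | r0:Mul1,r1:Mul2,r2:0,r3:3,r4:3,r5:-3
c11: CDB Add1=-3; stall | r0:Mul1,r1:Mul2,r2:0,r3:3,r4:3,r5:-3
c12: CDB Mul2=0; issue MUL r2<-Mul2 | r0:Mul1,r1:0,r2:Mul2,r3:3,r4:3,r5:-3
c13: - | r0:Mul1,r1:0,r2:Mul2,r3:3,r4:3,r5:-3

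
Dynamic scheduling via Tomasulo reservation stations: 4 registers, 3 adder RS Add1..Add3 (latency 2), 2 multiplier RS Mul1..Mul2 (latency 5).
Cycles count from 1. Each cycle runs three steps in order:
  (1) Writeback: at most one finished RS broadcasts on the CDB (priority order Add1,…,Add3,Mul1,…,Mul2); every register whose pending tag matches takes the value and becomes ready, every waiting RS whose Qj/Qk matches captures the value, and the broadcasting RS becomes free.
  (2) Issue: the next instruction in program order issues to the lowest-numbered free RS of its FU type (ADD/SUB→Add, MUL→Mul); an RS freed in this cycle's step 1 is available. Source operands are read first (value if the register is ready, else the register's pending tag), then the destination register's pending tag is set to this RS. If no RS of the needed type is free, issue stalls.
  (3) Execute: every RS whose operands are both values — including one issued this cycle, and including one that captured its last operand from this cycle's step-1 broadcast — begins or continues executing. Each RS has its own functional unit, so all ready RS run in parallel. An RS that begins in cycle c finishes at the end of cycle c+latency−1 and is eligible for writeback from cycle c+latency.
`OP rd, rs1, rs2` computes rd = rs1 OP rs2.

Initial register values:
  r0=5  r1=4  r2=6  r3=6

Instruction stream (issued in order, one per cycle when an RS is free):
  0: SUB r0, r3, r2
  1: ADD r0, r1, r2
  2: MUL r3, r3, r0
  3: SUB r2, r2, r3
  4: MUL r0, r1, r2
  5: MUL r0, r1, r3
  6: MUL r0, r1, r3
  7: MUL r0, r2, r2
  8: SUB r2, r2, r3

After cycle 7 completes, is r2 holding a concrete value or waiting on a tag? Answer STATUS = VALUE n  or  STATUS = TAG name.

cycle 1: issue SUB r0<-Add1 // r0:Add1,r1:4,r2:6,r3:6
cycle 2: issue ADD r0<-Add2 // r0:Add2,r1:4,r2:6,r3:6
cycle 3: CDB Add1=0; issue MUL r3<-Mul1 // r0:Add2,r1:4,r2:6,r3:Mul1
cycle 4: CDB Add2=10; issue SUB r2<-Add1 // r0:10,r1:4,r2:Add1,r3:Mul1
cycle 5: issue MUL r0<-Mul2 // r0:Mul2,r1:4,r2:Add1,r3:Mul1
cycle 6: stall // r0:Mul2,r1:4,r2:Add1,r3:Mul1
cycle 7: stall // r0:Mul2,r1:4,r2:Add1,r3:Mul1

STATUS = TAG Add1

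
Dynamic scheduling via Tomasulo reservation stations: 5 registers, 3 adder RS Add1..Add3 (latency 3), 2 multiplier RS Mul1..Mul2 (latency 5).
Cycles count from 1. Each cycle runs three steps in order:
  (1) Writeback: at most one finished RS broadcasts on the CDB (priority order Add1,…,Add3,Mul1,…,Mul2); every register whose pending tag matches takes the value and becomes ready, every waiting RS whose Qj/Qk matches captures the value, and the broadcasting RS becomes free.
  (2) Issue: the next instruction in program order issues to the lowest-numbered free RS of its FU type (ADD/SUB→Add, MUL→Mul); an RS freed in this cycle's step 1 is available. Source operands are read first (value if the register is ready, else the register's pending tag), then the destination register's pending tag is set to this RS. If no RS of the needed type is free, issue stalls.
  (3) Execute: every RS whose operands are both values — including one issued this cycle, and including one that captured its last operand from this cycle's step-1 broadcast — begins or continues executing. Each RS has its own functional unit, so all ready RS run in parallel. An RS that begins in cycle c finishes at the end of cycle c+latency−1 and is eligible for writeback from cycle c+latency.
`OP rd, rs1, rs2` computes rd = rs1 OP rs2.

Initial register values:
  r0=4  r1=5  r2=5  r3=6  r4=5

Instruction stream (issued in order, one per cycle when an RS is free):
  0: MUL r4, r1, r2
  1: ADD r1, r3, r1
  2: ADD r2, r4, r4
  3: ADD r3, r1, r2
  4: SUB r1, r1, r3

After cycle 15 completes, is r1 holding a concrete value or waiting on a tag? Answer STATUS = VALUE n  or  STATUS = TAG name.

c1: issue MUL r4<-Mul1 | r0:4,r1:5,r2:5,r3:6,r4:Mul1
c2: issue ADD r1<-Add1 | r0:4,r1:Add1,r2:5,r3:6,r4:Mul1
c3: issue ADD r2<-Add2 | r0:4,r1:Add1,r2:Add2,r3:6,r4:Mul1
c4: issue ADD r3<-Add3 | r0:4,r1:Add1,r2:Add2,r3:Add3,r4:Mul1
c5: CDB Add1=11; issue SUB r1<-Add1 | r0:4,r1:Add1,r2:Add2,r3:Add3,r4:Mul1
c6: CDB Mul1=25 | r0:4,r1:Add1,r2:Add2,r3:Add3,r4:25
c7: - | r0:4,r1:Add1,r2:Add2,r3:Add3,r4:25
c8: - | r0:4,r1:Add1,r2:Add2,r3:Add3,r4:25
c9: CDB Add2=50 | r0:4,r1:Add1,r2:50,r3:Add3,r4:25
c10: - | r0:4,r1:Add1,r2:50,r3:Add3,r4:25
c11: - | r0:4,r1:Add1,r2:50,r3:Add3,r4:25
c12: CDB Add3=61 | r0:4,r1:Add1,r2:50,r3:61,r4:25
c13: - | r0:4,r1:Add1,r2:50,r3:61,r4:25
c14: - | r0:4,r1:Add1,r2:50,r3:61,r4:25
c15: CDB Add1=-50 | r0:4,r1:-50,r2:50,r3:61,r4:25

STATUS = VALUE -50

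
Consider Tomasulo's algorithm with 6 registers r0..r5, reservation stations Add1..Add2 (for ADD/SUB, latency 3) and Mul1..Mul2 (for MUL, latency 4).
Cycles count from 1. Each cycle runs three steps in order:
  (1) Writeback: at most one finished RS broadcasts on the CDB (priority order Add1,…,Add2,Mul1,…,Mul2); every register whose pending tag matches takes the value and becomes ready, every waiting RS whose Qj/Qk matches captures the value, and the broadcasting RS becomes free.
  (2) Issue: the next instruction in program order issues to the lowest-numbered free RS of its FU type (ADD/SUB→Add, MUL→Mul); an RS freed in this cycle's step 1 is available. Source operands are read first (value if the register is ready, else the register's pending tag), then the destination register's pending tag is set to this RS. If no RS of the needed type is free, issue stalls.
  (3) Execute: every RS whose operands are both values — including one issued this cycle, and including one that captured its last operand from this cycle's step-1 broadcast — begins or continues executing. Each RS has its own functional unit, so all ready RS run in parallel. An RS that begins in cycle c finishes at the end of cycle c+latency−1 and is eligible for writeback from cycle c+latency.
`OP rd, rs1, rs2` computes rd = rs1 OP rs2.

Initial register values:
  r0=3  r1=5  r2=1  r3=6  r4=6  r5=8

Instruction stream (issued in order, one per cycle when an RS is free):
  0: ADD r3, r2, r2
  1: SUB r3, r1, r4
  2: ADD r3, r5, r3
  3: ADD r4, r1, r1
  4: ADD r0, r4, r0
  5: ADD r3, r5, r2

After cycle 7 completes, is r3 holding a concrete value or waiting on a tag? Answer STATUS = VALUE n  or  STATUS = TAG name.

  c1: issue ADD r3<-Add1  regs: r0:3,r1:5,r2:1,r3:Add1,r4:6,r5:8
  c2: issue SUB r3<-Add2  regs: r0:3,r1:5,r2:1,r3:Add2,r4:6,r5:8
  c3: stall  regs: r0:3,r1:5,r2:1,r3:Add2,r4:6,r5:8
  c4: CDB Add1=2; issue ADD r3<-Add1  regs: r0:3,r1:5,r2:1,r3:Add1,r4:6,r5:8
  c5: CDB Add2=-1; issue ADD r4<-Add2  regs: r0:3,r1:5,r2:1,r3:Add1,r4:Add2,r5:8
  c6: stall  regs: r0:3,r1:5,r2:1,r3:Add1,r4:Add2,r5:8
  c7: stall  regs: r0:3,r1:5,r2:1,r3:Add1,r4:Add2,r5:8

STATUS = TAG Add1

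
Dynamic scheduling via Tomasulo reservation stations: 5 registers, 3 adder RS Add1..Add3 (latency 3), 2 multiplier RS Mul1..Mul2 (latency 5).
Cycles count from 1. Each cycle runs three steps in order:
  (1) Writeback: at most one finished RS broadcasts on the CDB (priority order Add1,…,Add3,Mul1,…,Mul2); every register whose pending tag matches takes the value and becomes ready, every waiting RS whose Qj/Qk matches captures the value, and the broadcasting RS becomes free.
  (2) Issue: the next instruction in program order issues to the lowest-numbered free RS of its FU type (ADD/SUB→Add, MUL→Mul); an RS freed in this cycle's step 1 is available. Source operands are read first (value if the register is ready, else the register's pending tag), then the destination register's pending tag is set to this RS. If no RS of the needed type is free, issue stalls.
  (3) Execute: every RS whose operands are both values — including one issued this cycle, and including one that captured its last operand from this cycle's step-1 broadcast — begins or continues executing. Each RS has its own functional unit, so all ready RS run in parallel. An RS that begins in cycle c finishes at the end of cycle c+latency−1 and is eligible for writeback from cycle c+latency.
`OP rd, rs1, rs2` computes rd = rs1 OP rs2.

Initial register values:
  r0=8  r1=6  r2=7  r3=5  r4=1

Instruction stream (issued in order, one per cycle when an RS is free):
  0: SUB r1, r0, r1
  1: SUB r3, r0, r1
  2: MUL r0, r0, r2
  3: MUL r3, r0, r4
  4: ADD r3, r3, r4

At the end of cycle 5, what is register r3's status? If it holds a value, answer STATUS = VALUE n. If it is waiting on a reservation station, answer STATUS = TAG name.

cycle 1: issue SUB r1<-Add1 // r0:8,r1:Add1,r2:7,r3:5,r4:1
cycle 2: issue SUB r3<-Add2 // r0:8,r1:Add1,r2:7,r3:Add2,r4:1
cycle 3: issue MUL r0<-Mul1 // r0:Mul1,r1:Add1,r2:7,r3:Add2,r4:1
cycle 4: CDB Add1=2; issue MUL r3<-Mul2 // r0:Mul1,r1:2,r2:7,r3:Mul2,r4:1
cycle 5: issue ADD r3<-Add1 // r0:Mul1,r1:2,r2:7,r3:Add1,r4:1

STATUS = TAG Add1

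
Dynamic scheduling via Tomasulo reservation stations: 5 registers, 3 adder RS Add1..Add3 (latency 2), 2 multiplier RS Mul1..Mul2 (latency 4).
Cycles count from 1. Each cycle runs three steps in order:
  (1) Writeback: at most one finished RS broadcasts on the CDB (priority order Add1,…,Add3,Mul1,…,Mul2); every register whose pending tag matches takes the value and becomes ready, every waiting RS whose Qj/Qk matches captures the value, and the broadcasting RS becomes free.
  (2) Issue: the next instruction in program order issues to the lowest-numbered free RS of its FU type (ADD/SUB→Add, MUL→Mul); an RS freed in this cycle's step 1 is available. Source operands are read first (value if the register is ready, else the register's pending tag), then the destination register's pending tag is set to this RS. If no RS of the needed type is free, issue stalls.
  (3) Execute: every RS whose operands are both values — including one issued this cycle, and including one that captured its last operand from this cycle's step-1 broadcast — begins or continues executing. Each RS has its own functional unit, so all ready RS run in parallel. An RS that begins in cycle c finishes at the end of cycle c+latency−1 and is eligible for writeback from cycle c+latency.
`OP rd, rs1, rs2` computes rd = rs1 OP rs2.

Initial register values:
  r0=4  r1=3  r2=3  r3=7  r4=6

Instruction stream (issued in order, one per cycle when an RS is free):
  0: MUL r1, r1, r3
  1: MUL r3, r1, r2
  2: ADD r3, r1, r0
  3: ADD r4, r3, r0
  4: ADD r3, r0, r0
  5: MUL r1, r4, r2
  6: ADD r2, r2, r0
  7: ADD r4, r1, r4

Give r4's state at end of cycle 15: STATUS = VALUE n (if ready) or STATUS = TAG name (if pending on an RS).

STATUS = TAG Add3

  c1: issue MUL r1<-Mul1  regs: r0:4,r1:Mul1,r2:3,r3:7,r4:6
  c2: issue MUL r3<-Mul2  regs: r0:4,r1:Mul1,r2:3,r3:Mul2,r4:6
  c3: issue ADD r3<-Add1  regs: r0:4,r1:Mul1,r2:3,r3:Add1,r4:6
  c4: issue ADD r4<-Add2  regs: r0:4,r1:Mul1,r2:3,r3:Add1,r4:Add2
  c5: CDB Mul1=21; issue ADD r3<-Add3  regs: r0:4,r1:21,r2:3,r3:Add3,r4:Add2
  c6: issue MUL r1<-Mul1  regs: r0:4,r1:Mul1,r2:3,r3:Add3,r4:Add2
  c7: CDB Add1=25; issue ADD r2<-Add1  regs: r0:4,r1:Mul1,r2:Add1,r3:Add3,r4:Add2
  c8: CDB Add3=8; issue ADD r4<-Add3  regs: r0:4,r1:Mul1,r2:Add1,r3:8,r4:Add3
  c9: CDB Add1=7  regs: r0:4,r1:Mul1,r2:7,r3:8,r4:Add3
  c10: CDB Add2=29  regs: r0:4,r1:Mul1,r2:7,r3:8,r4:Add3
  c11: CDB Mul2=63  regs: r0:4,r1:Mul1,r2:7,r3:8,r4:Add3
  c12: -  regs: r0:4,r1:Mul1,r2:7,r3:8,r4:Add3
  c13: -  regs: r0:4,r1:Mul1,r2:7,r3:8,r4:Add3
  c14: CDB Mul1=87  regs: r0:4,r1:87,r2:7,r3:8,r4:Add3
  c15: -  regs: r0:4,r1:87,r2:7,r3:8,r4:Add3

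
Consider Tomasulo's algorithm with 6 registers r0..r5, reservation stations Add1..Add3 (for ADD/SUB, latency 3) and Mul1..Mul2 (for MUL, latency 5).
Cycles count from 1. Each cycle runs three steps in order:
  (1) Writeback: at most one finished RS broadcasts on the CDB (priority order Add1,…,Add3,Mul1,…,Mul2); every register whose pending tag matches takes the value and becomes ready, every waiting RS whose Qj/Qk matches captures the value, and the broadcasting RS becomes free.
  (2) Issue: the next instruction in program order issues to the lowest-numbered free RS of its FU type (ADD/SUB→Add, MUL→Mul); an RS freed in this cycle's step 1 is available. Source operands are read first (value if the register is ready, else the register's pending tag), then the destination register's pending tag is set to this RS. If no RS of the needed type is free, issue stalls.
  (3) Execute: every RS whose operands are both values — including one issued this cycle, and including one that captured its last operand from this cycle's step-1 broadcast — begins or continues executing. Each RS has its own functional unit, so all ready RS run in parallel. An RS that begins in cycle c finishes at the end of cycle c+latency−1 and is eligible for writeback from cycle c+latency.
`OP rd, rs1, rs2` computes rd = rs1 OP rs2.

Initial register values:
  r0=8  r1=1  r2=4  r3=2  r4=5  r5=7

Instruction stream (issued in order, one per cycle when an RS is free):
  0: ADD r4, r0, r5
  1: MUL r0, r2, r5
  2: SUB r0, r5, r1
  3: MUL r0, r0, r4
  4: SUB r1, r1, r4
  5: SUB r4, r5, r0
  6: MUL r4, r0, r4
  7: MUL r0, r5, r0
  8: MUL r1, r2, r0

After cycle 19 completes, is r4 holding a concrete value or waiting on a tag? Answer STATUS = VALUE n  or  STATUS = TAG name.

c1: issue ADD r4<-Add1 | r0:8,r1:1,r2:4,r3:2,r4:Add1,r5:7
c2: issue MUL r0<-Mul1 | r0:Mul1,r1:1,r2:4,r3:2,r4:Add1,r5:7
c3: issue SUB r0<-Add2 | r0:Add2,r1:1,r2:4,r3:2,r4:Add1,r5:7
c4: CDB Add1=15; issue MUL r0<-Mul2 | r0:Mul2,r1:1,r2:4,r3:2,r4:15,r5:7
c5: issue SUB r1<-Add1 | r0:Mul2,r1:Add1,r2:4,r3:2,r4:15,r5:7
c6: CDB Add2=6; issue SUB r4<-Add2 | r0:Mul2,r1:Add1,r2:4,r3:2,r4:Add2,r5:7
c7: CDB Mul1=28; issue MUL r4<-Mul1 | r0:Mul2,r1:Add1,r2:4,r3:2,r4:Mul1,r5:7
c8: CDB Add1=-14; stall | r0:Mul2,r1:-14,r2:4,r3:2,r4:Mul1,r5:7
c9: stall | r0:Mul2,r1:-14,r2:4,r3:2,r4:Mul1,r5:7
c10: stall | r0:Mul2,r1:-14,r2:4,r3:2,r4:Mul1,r5:7
c11: CDB Mul2=90; issue MUL r0<-Mul2 | r0:Mul2,r1:-14,r2:4,r3:2,r4:Mul1,r5:7
c12: stall | r0:Mul2,r1:-14,r2:4,r3:2,r4:Mul1,r5:7
c13: stall | r0:Mul2,r1:-14,r2:4,r3:2,r4:Mul1,r5:7
c14: CDB Add2=-83; stall | r0:Mul2,r1:-14,r2:4,r3:2,r4:Mul1,r5:7
c15: stall | r0:Mul2,r1:-14,r2:4,r3:2,r4:Mul1,r5:7
c16: CDB Mul2=630; issue MUL r1<-Mul2 | r0:630,r1:Mul2,r2:4,r3:2,r4:Mul1,r5:7
c17: - | r0:630,r1:Mul2,r2:4,r3:2,r4:Mul1,r5:7
c18: - | r0:630,r1:Mul2,r2:4,r3:2,r4:Mul1,r5:7
c19: CDB Mul1=-7470 | r0:630,r1:Mul2,r2:4,r3:2,r4:-7470,r5:7

STATUS = VALUE -7470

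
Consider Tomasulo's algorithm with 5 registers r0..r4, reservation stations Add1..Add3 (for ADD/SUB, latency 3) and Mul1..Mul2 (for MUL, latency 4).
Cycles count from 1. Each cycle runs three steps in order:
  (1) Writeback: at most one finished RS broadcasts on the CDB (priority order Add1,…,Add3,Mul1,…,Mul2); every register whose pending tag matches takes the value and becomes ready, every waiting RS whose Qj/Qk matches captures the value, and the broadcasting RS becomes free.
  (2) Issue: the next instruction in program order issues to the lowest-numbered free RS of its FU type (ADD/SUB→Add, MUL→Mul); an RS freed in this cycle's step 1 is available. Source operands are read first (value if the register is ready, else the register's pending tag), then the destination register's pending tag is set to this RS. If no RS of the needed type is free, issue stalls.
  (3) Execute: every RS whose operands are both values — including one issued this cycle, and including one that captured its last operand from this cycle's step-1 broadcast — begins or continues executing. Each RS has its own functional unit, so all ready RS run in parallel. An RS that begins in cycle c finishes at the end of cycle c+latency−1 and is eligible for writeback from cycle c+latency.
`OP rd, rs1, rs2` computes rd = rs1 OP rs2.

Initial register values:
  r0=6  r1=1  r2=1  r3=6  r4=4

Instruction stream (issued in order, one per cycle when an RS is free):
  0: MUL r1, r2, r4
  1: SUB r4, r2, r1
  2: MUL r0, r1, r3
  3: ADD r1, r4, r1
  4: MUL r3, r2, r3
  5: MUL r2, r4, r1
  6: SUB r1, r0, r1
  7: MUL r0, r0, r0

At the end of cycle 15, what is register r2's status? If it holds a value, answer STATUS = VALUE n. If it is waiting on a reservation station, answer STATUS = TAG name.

STATUS = VALUE -3

c1: issue MUL r1<-Mul1 | r0:6,r1:Mul1,r2:1,r3:6,r4:4
c2: issue SUB r4<-Add1 | r0:6,r1:Mul1,r2:1,r3:6,r4:Add1
c3: issue MUL r0<-Mul2 | r0:Mul2,r1:Mul1,r2:1,r3:6,r4:Add1
c4: issue ADD r1<-Add2 | r0:Mul2,r1:Add2,r2:1,r3:6,r4:Add1
c5: CDB Mul1=4; issue MUL r3<-Mul1 | r0:Mul2,r1:Add2,r2:1,r3:Mul1,r4:Add1
c6: stall | r0:Mul2,r1:Add2,r2:1,r3:Mul1,r4:Add1
c7: stall | r0:Mul2,r1:Add2,r2:1,r3:Mul1,r4:Add1
c8: CDB Add1=-3; stall | r0:Mul2,r1:Add2,r2:1,r3:Mul1,r4:-3
c9: CDB Mul1=6; issue MUL r2<-Mul1 | r0:Mul2,r1:Add2,r2:Mul1,r3:6,r4:-3
c10: CDB Mul2=24; issue SUB r1<-Add1 | r0:24,r1:Add1,r2:Mul1,r3:6,r4:-3
c11: CDB Add2=1; issue MUL r0<-Mul2 | r0:Mul2,r1:Add1,r2:Mul1,r3:6,r4:-3
c12: - | r0:Mul2,r1:Add1,r2:Mul1,r3:6,r4:-3
c13: - | r0:Mul2,r1:Add1,r2:Mul1,r3:6,r4:-3
c14: CDB Add1=23 | r0:Mul2,r1:23,r2:Mul1,r3:6,r4:-3
c15: CDB Mul1=-3 | r0:Mul2,r1:23,r2:-3,r3:6,r4:-3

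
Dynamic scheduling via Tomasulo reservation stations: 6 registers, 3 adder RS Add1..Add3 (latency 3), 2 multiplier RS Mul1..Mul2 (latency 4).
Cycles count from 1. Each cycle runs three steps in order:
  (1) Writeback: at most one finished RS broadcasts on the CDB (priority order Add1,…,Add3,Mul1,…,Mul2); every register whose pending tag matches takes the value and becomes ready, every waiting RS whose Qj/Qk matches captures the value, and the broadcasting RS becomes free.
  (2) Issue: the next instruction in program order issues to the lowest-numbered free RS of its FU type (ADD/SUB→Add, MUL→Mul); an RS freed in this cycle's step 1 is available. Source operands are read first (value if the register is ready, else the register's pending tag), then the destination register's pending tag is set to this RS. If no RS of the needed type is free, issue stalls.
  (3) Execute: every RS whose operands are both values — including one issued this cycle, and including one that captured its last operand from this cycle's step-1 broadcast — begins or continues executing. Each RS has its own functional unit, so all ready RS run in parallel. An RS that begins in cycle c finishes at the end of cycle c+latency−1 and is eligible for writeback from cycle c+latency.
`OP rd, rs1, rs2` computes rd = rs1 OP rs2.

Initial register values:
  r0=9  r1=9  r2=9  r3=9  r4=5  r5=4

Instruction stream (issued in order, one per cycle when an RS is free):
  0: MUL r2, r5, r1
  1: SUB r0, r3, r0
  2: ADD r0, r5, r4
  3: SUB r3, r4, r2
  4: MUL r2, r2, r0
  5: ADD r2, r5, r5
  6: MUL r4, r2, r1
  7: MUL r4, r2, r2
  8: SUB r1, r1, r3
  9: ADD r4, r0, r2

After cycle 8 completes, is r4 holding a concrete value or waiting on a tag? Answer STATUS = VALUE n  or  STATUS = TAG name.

STATUS = TAG Mul1

cycle 1: issue MUL r2<-Mul1 // r0:9,r1:9,r2:Mul1,r3:9,r4:5,r5:4
cycle 2: issue SUB r0<-Add1 // r0:Add1,r1:9,r2:Mul1,r3:9,r4:5,r5:4
cycle 3: issue ADD r0<-Add2 // r0:Add2,r1:9,r2:Mul1,r3:9,r4:5,r5:4
cycle 4: issue SUB r3<-Add3 // r0:Add2,r1:9,r2:Mul1,r3:Add3,r4:5,r5:4
cycle 5: CDB Add1=0; issue MUL r2<-Mul2 // r0:Add2,r1:9,r2:Mul2,r3:Add3,r4:5,r5:4
cycle 6: CDB Add2=9; issue ADD r2<-Add1 // r0:9,r1:9,r2:Add1,r3:Add3,r4:5,r5:4
cycle 7: CDB Mul1=36; issue MUL r4<-Mul1 // r0:9,r1:9,r2:Add1,r3:Add3,r4:Mul1,r5:4
cycle 8: stall // r0:9,r1:9,r2:Add1,r3:Add3,r4:Mul1,r5:4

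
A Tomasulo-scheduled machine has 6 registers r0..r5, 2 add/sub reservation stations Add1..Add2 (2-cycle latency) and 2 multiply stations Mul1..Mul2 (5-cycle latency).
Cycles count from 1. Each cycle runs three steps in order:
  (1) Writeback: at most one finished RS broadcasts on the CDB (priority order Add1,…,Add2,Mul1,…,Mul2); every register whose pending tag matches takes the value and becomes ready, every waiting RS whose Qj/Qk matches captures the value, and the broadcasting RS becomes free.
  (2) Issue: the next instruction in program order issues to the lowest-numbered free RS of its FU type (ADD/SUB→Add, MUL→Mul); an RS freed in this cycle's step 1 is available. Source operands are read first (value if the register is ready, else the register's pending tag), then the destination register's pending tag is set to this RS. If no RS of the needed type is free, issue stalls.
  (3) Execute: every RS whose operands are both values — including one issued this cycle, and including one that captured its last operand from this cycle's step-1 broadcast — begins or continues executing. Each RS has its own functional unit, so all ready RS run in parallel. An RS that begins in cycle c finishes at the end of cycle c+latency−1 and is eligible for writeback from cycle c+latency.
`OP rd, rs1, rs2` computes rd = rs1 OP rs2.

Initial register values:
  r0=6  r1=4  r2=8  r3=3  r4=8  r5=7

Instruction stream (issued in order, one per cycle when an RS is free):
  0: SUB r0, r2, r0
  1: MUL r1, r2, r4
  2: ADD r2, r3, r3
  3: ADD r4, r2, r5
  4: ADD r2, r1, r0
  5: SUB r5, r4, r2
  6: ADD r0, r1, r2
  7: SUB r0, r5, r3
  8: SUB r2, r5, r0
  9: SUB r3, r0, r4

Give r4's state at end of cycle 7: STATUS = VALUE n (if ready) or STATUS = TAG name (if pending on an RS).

  c1: issue SUB r0<-Add1  regs: r0:Add1,r1:4,r2:8,r3:3,r4:8,r5:7
  c2: issue MUL r1<-Mul1  regs: r0:Add1,r1:Mul1,r2:8,r3:3,r4:8,r5:7
  c3: CDB Add1=2; issue ADD r2<-Add1  regs: r0:2,r1:Mul1,r2:Add1,r3:3,r4:8,r5:7
  c4: issue ADD r4<-Add2  regs: r0:2,r1:Mul1,r2:Add1,r3:3,r4:Add2,r5:7
  c5: CDB Add1=6; issue ADD r2<-Add1  regs: r0:2,r1:Mul1,r2:Add1,r3:3,r4:Add2,r5:7
  c6: stall  regs: r0:2,r1:Mul1,r2:Add1,r3:3,r4:Add2,r5:7
  c7: CDB Add2=13; issue SUB r5<-Add2  regs: r0:2,r1:Mul1,r2:Add1,r3:3,r4:13,r5:Add2

STATUS = VALUE 13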